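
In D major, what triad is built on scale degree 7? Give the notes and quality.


Solution.
D major scale: D E F# G A B C#
Diatonic triad on degree 7 stacks scale notes 7, 2, 4: C# E G
C#→E = 3 semitones; C#→G = 6 semitones → diminished triad
= C# E G (diminished)


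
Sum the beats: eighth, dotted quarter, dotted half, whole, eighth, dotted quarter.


Solution.
Beat values:
  eighth = 0.5 beats
  dotted quarter = 1.5 beats
  dotted half = 3 beats
  whole = 4 beats
  eighth = 0.5 beats
  dotted quarter = 1.5 beats
Sum = 0.5 + 1.5 + 3 + 4 + 0.5 + 1.5
= 11 beats


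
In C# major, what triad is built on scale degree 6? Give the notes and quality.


Step by step:
C# major scale: C# D# E# F# G# A# B#
Diatonic triad on degree 6 stacks scale notes 6, 1, 3: A# C# E#
A#→C# = 3 semitones; A#→E# = 7 semitones → minor triad
= A# C# E# (minor)


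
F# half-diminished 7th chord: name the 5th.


Half-diminished 7th chord = root + minor 3rd + diminished 5th + minor 7th
Seventh chords stack in thirds, so the letter names are F-A-C-E
Root: F#
Minor 3rd above F#: A
Diminished 5th above F#: C
Minor 7th above F#: E
The 5th = C


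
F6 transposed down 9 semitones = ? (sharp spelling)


Let's work it out.
F6: chromatic position 5 in octave 6 → absolute = 6×12 + 5 = 77
Transpose down 9: 77 - 9 = 68
68 = 5×12 + 8 → G# in octave 5
Result = G#5


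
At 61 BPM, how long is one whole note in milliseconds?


Step by step:
One quarter-note beat = 60000 / BPM = 60000 / 61 ms
Whole note = 4 × quarter note
Duration = 4 × 60000 / 61 = 240000 / 61
= 3934.4 ms


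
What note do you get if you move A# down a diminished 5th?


diminished 5th: 5 letter names, 6 semitones
Letter: A - 4 → D
Pitch: A# - 6 semitones, spelled as a D → D##
= D##


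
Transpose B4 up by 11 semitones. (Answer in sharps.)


Let's work it out.
B4: chromatic position 11 in octave 4 → absolute = 4×12 + 11 = 59
Transpose up 11: 59 + 11 = 70
70 = 5×12 + 10 → A# in octave 5
Result = A#5


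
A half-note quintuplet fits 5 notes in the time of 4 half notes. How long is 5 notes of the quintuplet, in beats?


Quintuplet: 5 notes occupy the space of 4 half notes
Space = 4 × 2 = 8 beats
Each quintuplet note = 8 / 5 = 8/5 beats
5 notes = 5 × 8/5 = 8
= 8 beats


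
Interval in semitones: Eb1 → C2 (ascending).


Step by step:
Absolute semitone position = octave×12 + chromatic position
Eb1: 1×12 + 3 = 15
C2: 2×12 + 0 = 24
Difference = 24 - 15 = 9
= 9 semitones


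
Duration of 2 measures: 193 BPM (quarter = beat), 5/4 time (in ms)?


Working:
Quarter-note beat duration = 60000 / 193 ms
Beats per measure (5/4) = 5
One measure = 5 × 60000 / 193 = 300000 / 193 ms
2 measures = 2 × 300000 / 193 = 600000 / 193
= 3108.8 ms


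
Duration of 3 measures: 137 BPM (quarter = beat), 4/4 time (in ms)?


Let's work it out.
Quarter-note beat duration = 60000 / 137 ms
Beats per measure (4/4) = 4
One measure = 4 × 60000 / 137 = 240000 / 137 ms
3 measures = 3 × 240000 / 137 = 720000 / 137
= 5255.5 ms


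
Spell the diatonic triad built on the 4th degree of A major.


Working:
A major scale: A B C# D E F# G#
Diatonic triad on degree 4 stacks scale notes 4, 6, 1: D F# A
D→F# = 4 semitones; D→A = 7 semitones → major triad
= D F# A (major)


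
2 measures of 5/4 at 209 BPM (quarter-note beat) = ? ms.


Solution.
Quarter-note beat duration = 60000 / 209 ms
Beats per measure (5/4) = 5
One measure = 5 × 60000 / 209 = 300000 / 209 ms
2 measures = 2 × 300000 / 209 = 600000 / 209
= 2870.8 ms


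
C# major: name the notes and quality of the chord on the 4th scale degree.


C# major scale: C# D# E# F# G# A# B#
Diatonic triad on degree 4 stacks scale notes 4, 6, 1: F# A# C#
F#→A# = 4 semitones; F#→C# = 7 semitones → major triad
= F# A# C# (major)


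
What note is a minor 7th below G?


Reasoning:
A 7th spans 7 letter names, so from G we land on A
A minor 7th = 10 semitones below G
Spell A at that pitch: A
= A


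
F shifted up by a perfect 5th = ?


Reasoning:
perfect 5th: 5 letter names, 7 semitones
Letter: F + 4 → C
Pitch: F + 7 semitones, spelled as a C → C
= C


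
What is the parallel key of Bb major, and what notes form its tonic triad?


Step by step:
Parallel keys share the same tonic but differ in mode
Bb major → parallel is Bb minor
Tonic triad of Bb minor = Bb Db F
= Bb minor; triad = Bb Db F


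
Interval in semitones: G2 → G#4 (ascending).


Working:
Absolute semitone position = octave×12 + chromatic position
G2: 2×12 + 7 = 31
G#4: 4×12 + 8 = 56
Difference = 56 - 31 = 25
= 25 semitones


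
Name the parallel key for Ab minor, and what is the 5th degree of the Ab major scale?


Step by step:
Parallel keys share the same tonic but differ in mode
Ab minor → parallel is Ab major
Ab major scale: Ab Bb C Db Eb F G
= Ab major; 5th degree = Eb


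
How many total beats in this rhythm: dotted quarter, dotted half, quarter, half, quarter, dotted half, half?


Beat values:
  dotted quarter = 1.5 beats
  dotted half = 3 beats
  quarter = 1 beat
  half = 2 beats
  quarter = 1 beat
  dotted half = 3 beats
  half = 2 beats
Sum = 1.5 + 3 + 1 + 2 + 1 + 3 + 2
= 13.5 beats


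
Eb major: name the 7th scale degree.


Major scale pattern: W-W-H-W-W-W-H (2-2-1-2-2-2-1 semitones)
Starting from Eb:
  Eb + 2 semitones → F
  F + 2 semitones → G
  G + 1 semitone → Ab
  Ab + 2 semitones → Bb
  Bb + 2 semitones → C
  C + 2 semitones → D
  D + 1 semitone → Eb
Scale: Eb F G Ab Bb C D
Degree 7 = D


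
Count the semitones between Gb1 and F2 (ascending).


Working:
Absolute semitone position = octave×12 + chromatic position
Gb1: 1×12 + 6 = 18
F2: 2×12 + 5 = 29
Difference = 29 - 18 = 11
= 11 semitones


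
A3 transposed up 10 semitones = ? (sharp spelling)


Working:
A3: chromatic position 9 in octave 3 → absolute = 3×12 + 9 = 45
Transpose up 10: 45 + 10 = 55
55 = 4×12 + 7 → G in octave 4
Result = G4


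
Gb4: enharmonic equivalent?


Enharmonic notes sound the same pitch but are spelled with different letter names
Gb and F# name the same pitch class
= F#4


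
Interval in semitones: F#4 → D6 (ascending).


Working:
Absolute semitone position = octave×12 + chromatic position
F#4: 4×12 + 6 = 54
D6: 6×12 + 2 = 74
Difference = 74 - 54 = 20
= 20 semitones


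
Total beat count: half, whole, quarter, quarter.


Beat values:
  half = 2 beats
  whole = 4 beats
  quarter = 1 beat
  quarter = 1 beat
Sum = 2 + 4 + 1 + 1
= 8 beats


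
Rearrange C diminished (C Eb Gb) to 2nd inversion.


Step by step:
Root position: C Eb Gb
2nd inversion: move root and 3rd up an octave
Bass note: Gb
Notes (bottom to top) = Gb C Eb


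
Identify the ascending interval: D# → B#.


Reasoning:
Letter names: D → B spans 6 letter names → a 6th
Semitones: D# → B# = 9 half-steps
A 6th of 9 semitones is a major 6th
= major 6th


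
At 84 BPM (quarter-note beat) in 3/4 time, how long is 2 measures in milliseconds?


Solution.
Quarter-note beat duration = 60000 / 84 ms
Beats per measure (3/4) = 3
One measure = 3 × 60000 / 84 = 180000 / 84 ms
2 measures = 2 × 180000 / 84 = 360000 / 84
= 4285.7 ms


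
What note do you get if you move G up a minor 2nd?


Step by step:
minor 2nd: 2 letter names, 1 semitones
Letter: G + 1 → A
Pitch: G + 1 semitones, spelled as an A → Ab
= Ab


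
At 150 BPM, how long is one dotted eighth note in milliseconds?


Let's work it out.
One quarter-note beat = 60000 / BPM = 60000 / 150 ms
Dotted eighth note = 3/4 × quarter note
Duration = 3/4 × 60000 / 150 = 45000 / 150
= 300.0 ms


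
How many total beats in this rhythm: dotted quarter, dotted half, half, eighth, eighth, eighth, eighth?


Beat values:
  dotted quarter = 1.5 beats
  dotted half = 3 beats
  half = 2 beats
  eighth = 0.5 beats
  eighth = 0.5 beats
  eighth = 0.5 beats
  eighth = 0.5 beats
Sum = 1.5 + 3 + 2 + 0.5 + 0.5 + 0.5 + 0.5
= 8.5 beats


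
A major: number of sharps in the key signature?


Reasoning:
Sharp major keys follow the circle of fifths: C(0), G(1), D(2), A(3), E(4), B(5), F#(6), C#(7)
A major has 3 sharps
Order of sharps: F# C# G# D# A# E# B# → first 3: F#, C#, G#
= 3 sharps


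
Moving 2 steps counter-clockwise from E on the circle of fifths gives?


Solution.
Each counter-clockwise step moves down a perfect 5th (= up a perfect 4th)
From E: E → A → D
= D


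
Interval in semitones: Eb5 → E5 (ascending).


Reasoning:
Absolute semitone position = octave×12 + chromatic position
Eb5: 5×12 + 3 = 63
E5: 5×12 + 4 = 64
Difference = 64 - 63 = 1
= 1 semitone


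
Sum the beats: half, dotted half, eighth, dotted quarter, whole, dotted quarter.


Solution.
Beat values:
  half = 2 beats
  dotted half = 3 beats
  eighth = 0.5 beats
  dotted quarter = 1.5 beats
  whole = 4 beats
  dotted quarter = 1.5 beats
Sum = 2 + 3 + 0.5 + 1.5 + 4 + 1.5
= 12.5 beats


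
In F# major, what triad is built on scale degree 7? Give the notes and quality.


Reasoning:
F# major scale: F# G# A# B C# D# E#
Diatonic triad on degree 7 stacks scale notes 7, 2, 4: E# G# B
E#→G# = 3 semitones; E#→B = 6 semitones → diminished triad
= E# G# B (diminished)


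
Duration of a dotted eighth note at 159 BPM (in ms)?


Let's work it out.
One quarter-note beat = 60000 / BPM = 60000 / 159 ms
Dotted eighth note = 3/4 × quarter note
Duration = 3/4 × 60000 / 159 = 45000 / 159
= 283.0 ms


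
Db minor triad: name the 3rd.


Solution.
Minor triad = root + minor 3rd (3 semitones) + perfect 5th (7 semitones)
A triad on Db stacks thirds, so the chord tones use letter names D-F-A
Root: Db
Minor 3rd above Db: Fb
Perfect 5th above Db: Ab
The 3rd = Fb


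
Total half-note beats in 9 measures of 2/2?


Working:
Time signature 2/2: the bottom number 2 means the half note gets one count
The top number 2 means 2 half-note beats per measure
Total = 2 × 9 measures
= 18 half-note beats


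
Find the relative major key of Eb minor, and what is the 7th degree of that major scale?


Working:
The relative major shares the key signature and is a minor 3rd above the minor tonic
A minor 3rd above Eb is Gb
→ relative major of Eb minor is Gb major
Gb major scale: Gb Ab Bb Cb Db Eb F
= Gb major; 7th degree = F


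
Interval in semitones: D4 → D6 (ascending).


Working:
Absolute semitone position = octave×12 + chromatic position
D4: 4×12 + 2 = 50
D6: 6×12 + 2 = 74
Difference = 74 - 50 = 24
= 24 semitones


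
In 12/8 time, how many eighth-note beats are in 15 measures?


Reasoning:
Time signature 12/8: the bottom number 8 means the eighth note gets one count
The top number 12 means 12 eighth-note beats per measure
Total = 12 × 15 measures
= 180 eighth-note beats


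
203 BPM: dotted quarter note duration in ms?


One quarter-note beat = 60000 / BPM = 60000 / 203 ms
Dotted quarter note = 3/2 × quarter note
Duration = 3/2 × 60000 / 203 = 90000 / 203
= 443.3 ms


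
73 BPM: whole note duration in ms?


Let's work it out.
One quarter-note beat = 60000 / BPM = 60000 / 73 ms
Whole note = 4 × quarter note
Duration = 4 × 60000 / 73 = 240000 / 73
= 3287.7 ms


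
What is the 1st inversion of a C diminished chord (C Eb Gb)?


Solution.
Root position: C Eb Gb
1st inversion: move root up an octave
Bass note: Eb
Notes (bottom to top) = Eb Gb C


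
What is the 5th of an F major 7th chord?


Reasoning:
Major 7th chord = root + major 3rd + perfect 5th + major 7th
Seventh chords stack in thirds, so the letter names are F-A-C-E
Root: F
Major 3rd above F: A
Perfect 5th above F: C
Major 7th above F: E
The 5th = C


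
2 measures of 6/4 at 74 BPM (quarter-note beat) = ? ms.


Quarter-note beat duration = 60000 / 74 ms
Beats per measure (6/4) = 6
One measure = 6 × 60000 / 74 = 360000 / 74 ms
2 measures = 2 × 360000 / 74 = 720000 / 74
= 9729.7 ms


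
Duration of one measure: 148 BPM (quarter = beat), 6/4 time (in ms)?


Step by step:
Quarter-note beat duration = 60000 / 148 ms
Beats per measure (6/4) = 6
One measure = 6 × 60000 / 148 = 360000 / 148 ms
= 2432.4 ms


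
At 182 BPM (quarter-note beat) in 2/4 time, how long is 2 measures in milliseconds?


Reasoning:
Quarter-note beat duration = 60000 / 182 ms
Beats per measure (2/4) = 2
One measure = 2 × 60000 / 182 = 120000 / 182 ms
2 measures = 2 × 120000 / 182 = 240000 / 182
= 1318.7 ms


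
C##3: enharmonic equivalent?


Let's work it out.
Enharmonic notes sound the same pitch but are spelled with different letter names
C## and D name the same pitch class
= D3


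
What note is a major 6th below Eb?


A 6th spans 6 letter names, so from E we land on G
A major 6th = 9 semitones below Eb
Spell G at that pitch: Gb
= Gb


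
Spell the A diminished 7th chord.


Diminished 7th chord = root + minor 3rd + diminished 5th + diminished 7th
Seventh chords stack in thirds, so the letter names are A-C-E-G
Root: A
Minor 3rd above A: C
Diminished 5th above A: Eb
Diminished 7th above A: Gb
Chord = A C Eb Gb


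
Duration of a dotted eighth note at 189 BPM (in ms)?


Working:
One quarter-note beat = 60000 / BPM = 60000 / 189 ms
Dotted eighth note = 3/4 × quarter note
Duration = 3/4 × 60000 / 189 = 45000 / 189
= 238.1 ms


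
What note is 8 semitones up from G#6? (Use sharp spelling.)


Let's work it out.
G#6: chromatic position 8 in octave 6 → absolute = 6×12 + 8 = 80
Transpose up 8: 80 + 8 = 88
88 = 7×12 + 4 → E in octave 7
Result = E7


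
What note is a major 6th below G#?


A 6th spans 6 letter names, so from G we land on B
A major 6th = 9 semitones below G#
Spell B at that pitch: B
= B


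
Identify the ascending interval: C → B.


Let's work it out.
Letter names: C → B spans 7 letter names → a 7th
Semitones: C → B = 11 half-steps
A 7th of 11 semitones is a major 7th
= major 7th


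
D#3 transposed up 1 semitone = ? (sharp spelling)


Solution.
D#3: chromatic position 3 in octave 3 → absolute = 3×12 + 3 = 39
Transpose up 1: 39 + 1 = 40
40 = 3×12 + 4 → E in octave 3
Result = E3


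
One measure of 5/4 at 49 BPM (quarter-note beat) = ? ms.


Working:
Quarter-note beat duration = 60000 / 49 ms
Beats per measure (5/4) = 5
One measure = 5 × 60000 / 49 = 300000 / 49 ms
= 6122.4 ms


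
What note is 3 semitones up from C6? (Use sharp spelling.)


Let's work it out.
C6: chromatic position 0 in octave 6 → absolute = 6×12 + 0 = 72
Transpose up 3: 72 + 3 = 75
75 = 6×12 + 3 → D# in octave 6
Result = D#6


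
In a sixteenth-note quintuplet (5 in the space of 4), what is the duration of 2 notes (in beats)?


Solution.
Quintuplet: 5 notes occupy the space of 4 sixteenth notes
Space = 4 × 1/4 = 1 beat
Each quintuplet note = 1 / 5 = 1/5 beats
2 notes = 2 × 1/5 = 2/5
= 2/5 beats


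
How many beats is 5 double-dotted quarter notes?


Let's work it out.
Base quarter note = 1 beat
Dot 1 adds half the previous value: +1/2
Dot 2 adds half the previous value: +1/4
One double-dotted quarter = 1 + 1/2 + 1/4 = 7/4
5 of them = 5 × 7/4 = 35/4
= 35/4 beats


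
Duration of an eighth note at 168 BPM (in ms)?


Let's work it out.
One quarter-note beat = 60000 / BPM = 60000 / 168 ms
Eighth note = 1/2 × quarter note
Duration = 1/2 × 60000 / 168 = 30000 / 168
= 178.6 ms


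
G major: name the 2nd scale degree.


Solution.
Major scale pattern: W-W-H-W-W-W-H (2-2-1-2-2-2-1 semitones)
Starting from G:
  G + 2 semitones → A
  A + 2 semitones → B
  B + 1 semitone → C
  C + 2 semitones → D
  D + 2 semitones → E
  E + 2 semitones → F#
  F# + 1 semitone → G
Scale: G A B C D E F#
Degree 2 = A


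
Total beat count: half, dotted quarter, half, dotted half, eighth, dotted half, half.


Beat values:
  half = 2 beats
  dotted quarter = 1.5 beats
  half = 2 beats
  dotted half = 3 beats
  eighth = 0.5 beats
  dotted half = 3 beats
  half = 2 beats
Sum = 2 + 1.5 + 2 + 3 + 0.5 + 3 + 2
= 14 beats


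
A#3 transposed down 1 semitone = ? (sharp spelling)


Solution.
A#3: chromatic position 10 in octave 3 → absolute = 3×12 + 10 = 46
Transpose down 1: 46 - 1 = 45
45 = 3×12 + 9 → A in octave 3
Result = A3


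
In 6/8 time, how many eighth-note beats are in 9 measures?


Step by step:
Time signature 6/8: the bottom number 8 means the eighth note gets one count
The top number 6 means 6 eighth-note beats per measure
Total = 6 × 9 measures
= 54 eighth-note beats


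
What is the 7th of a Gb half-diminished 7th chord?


Half-diminished 7th chord = root + minor 3rd + diminished 5th + minor 7th
Seventh chords stack in thirds, so the letter names are G-B-D-F
Root: Gb
Minor 3rd above Gb: Bbb
Diminished 5th above Gb: Dbb
Minor 7th above Gb: Fb
The 7th = Fb


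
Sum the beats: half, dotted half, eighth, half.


Step by step:
Beat values:
  half = 2 beats
  dotted half = 3 beats
  eighth = 0.5 beats
  half = 2 beats
Sum = 2 + 3 + 0.5 + 2
= 7.5 beats


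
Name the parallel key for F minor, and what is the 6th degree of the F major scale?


Working:
Parallel keys share the same tonic but differ in mode
F minor → parallel is F major
F major scale: F G A Bb C D E
= F major; 6th degree = D


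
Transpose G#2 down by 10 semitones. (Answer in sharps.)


Reasoning:
G#2: chromatic position 8 in octave 2 → absolute = 2×12 + 8 = 32
Transpose down 10: 32 - 10 = 22
22 = 1×12 + 10 → A# in octave 1
Result = A#1


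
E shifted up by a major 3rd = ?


Reasoning:
major 3rd: 3 letter names, 4 semitones
Letter: E + 2 → G
Pitch: E + 4 semitones, spelled as a G → G#
= G#


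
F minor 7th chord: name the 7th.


Reasoning:
Minor 7th chord = root + minor 3rd + perfect 5th + minor 7th
Seventh chords stack in thirds, so the letter names are F-A-C-E
Root: F
Minor 3rd above F: Ab
Perfect 5th above F: C
Minor 7th above F: Eb
The 7th = Eb


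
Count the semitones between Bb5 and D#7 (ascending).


Absolute semitone position = octave×12 + chromatic position
Bb5: 5×12 + 10 = 70
D#7: 7×12 + 3 = 87
Difference = 87 - 70 = 17
= 17 semitones


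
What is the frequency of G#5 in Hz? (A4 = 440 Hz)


f = 440 × 2^(n/12) where n = semitones from A4
G#5: 11 semitones from A4
f = 440 × 2^(11/12)
f = 830.61 Hz


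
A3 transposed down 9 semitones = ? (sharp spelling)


Working:
A3: chromatic position 9 in octave 3 → absolute = 3×12 + 9 = 45
Transpose down 9: 45 - 9 = 36
36 = 3×12 + 0 → C in octave 3
Result = C3


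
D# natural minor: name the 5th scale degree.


Reasoning:
Natural minor scale pattern: W-H-W-W-H-W-W (2-1-2-2-1-2-2 semitones)
Starting from D#:
  D# + 2 semitones → E#
  E# + 1 semitone → F#
  F# + 2 semitones → G#
  G# + 2 semitones → A#
  A# + 1 semitone → B
  B + 2 semitones → C#
  C# + 2 semitones → D#
Scale: D# E# F# G# A# B C#
Degree 5 = A#


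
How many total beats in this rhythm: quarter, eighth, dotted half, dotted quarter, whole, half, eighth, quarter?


Beat values:
  quarter = 1 beat
  eighth = 0.5 beats
  dotted half = 3 beats
  dotted quarter = 1.5 beats
  whole = 4 beats
  half = 2 beats
  eighth = 0.5 beats
  quarter = 1 beat
Sum = 1 + 0.5 + 3 + 1.5 + 4 + 2 + 0.5 + 1
= 13.5 beats


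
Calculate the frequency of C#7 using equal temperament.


f = 440 × 2^(n/12) where n = semitones from A4
C#7: 28 semitones from A4
f = 440 × 2^(28/12)
f = 2217.46 Hz


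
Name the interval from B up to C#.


Solution.
Letter names: B → C spans 2 letter names → a 2nd
Semitones: B → C# = 2 half-steps
A 2nd of 2 semitones is a major 2nd
= major 2nd


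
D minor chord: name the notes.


Reasoning:
Minor triad = root + minor 3rd (3 semitones) + perfect 5th (7 semitones)
A triad on D stacks thirds, so the chord tones use letter names D-F-A
Root: D
Minor 3rd above D: F
Perfect 5th above D: A
Chord = D F A


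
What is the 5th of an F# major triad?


Step by step:
Major triad = root + major 3rd (4 semitones) + perfect 5th (7 semitones)
A triad on F# stacks thirds, so the chord tones use letter names F-A-C
Root: F#
Major 3rd above F#: A#
Perfect 5th above F#: C#
The 5th = C#


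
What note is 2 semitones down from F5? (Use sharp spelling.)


Reasoning:
F5: chromatic position 5 in octave 5 → absolute = 5×12 + 5 = 65
Transpose down 2: 65 - 2 = 63
63 = 5×12 + 3 → D# in octave 5
Result = D#5


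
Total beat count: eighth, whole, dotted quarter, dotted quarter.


Working:
Beat values:
  eighth = 0.5 beats
  whole = 4 beats
  dotted quarter = 1.5 beats
  dotted quarter = 1.5 beats
Sum = 0.5 + 4 + 1.5 + 1.5
= 7.5 beats


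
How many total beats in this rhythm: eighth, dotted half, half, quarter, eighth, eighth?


Reasoning:
Beat values:
  eighth = 0.5 beats
  dotted half = 3 beats
  half = 2 beats
  quarter = 1 beat
  eighth = 0.5 beats
  eighth = 0.5 beats
Sum = 0.5 + 3 + 2 + 1 + 0.5 + 0.5
= 7.5 beats


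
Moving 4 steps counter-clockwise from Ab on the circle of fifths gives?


Solution.
Each counter-clockwise step moves down a perfect 5th (= up a perfect 4th)
From Ab: Ab → Db → F#/Gb → B → E
= E


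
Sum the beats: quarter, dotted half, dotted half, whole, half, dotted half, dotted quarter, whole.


Working:
Beat values:
  quarter = 1 beat
  dotted half = 3 beats
  dotted half = 3 beats
  whole = 4 beats
  half = 2 beats
  dotted half = 3 beats
  dotted quarter = 1.5 beats
  whole = 4 beats
Sum = 1 + 3 + 3 + 4 + 2 + 3 + 1.5 + 4
= 21.5 beats


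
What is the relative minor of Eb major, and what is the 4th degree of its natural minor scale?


Solution.
The relative minor shares the major's key signature and starts on its 6th degree
6th degree = a major 6th above the tonic; a major 6th above Eb is C
→ relative minor of Eb major is C minor
C natural minor scale: C D Eb F G Ab Bb
= C minor; 4th degree = F


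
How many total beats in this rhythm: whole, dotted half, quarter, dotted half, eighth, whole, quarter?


Solution.
Beat values:
  whole = 4 beats
  dotted half = 3 beats
  quarter = 1 beat
  dotted half = 3 beats
  eighth = 0.5 beats
  whole = 4 beats
  quarter = 1 beat
Sum = 4 + 3 + 1 + 3 + 0.5 + 4 + 1
= 16.5 beats


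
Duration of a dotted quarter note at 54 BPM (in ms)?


Working:
One quarter-note beat = 60000 / BPM = 60000 / 54 ms
Dotted quarter note = 3/2 × quarter note
Duration = 3/2 × 60000 / 54 = 90000 / 54
= 1666.7 ms


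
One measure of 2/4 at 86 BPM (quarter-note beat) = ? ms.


Quarter-note beat duration = 60000 / 86 ms
Beats per measure (2/4) = 2
One measure = 2 × 60000 / 86 = 120000 / 86 ms
= 1395.3 ms


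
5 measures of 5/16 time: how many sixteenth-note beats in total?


Let's work it out.
Time signature 5/16: the bottom number 16 means the sixteenth note gets one count
The top number 5 means 5 sixteenth-note beats per measure
Total = 5 × 5 measures
= 25 sixteenth-note beats


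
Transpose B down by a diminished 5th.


Step by step:
diminished 5th: 5 letter names, 6 semitones
Letter: B - 4 → E
Pitch: B - 6 semitones, spelled as an E → E#
= E#


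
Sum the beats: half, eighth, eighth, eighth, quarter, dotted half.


Step by step:
Beat values:
  half = 2 beats
  eighth = 0.5 beats
  eighth = 0.5 beats
  eighth = 0.5 beats
  quarter = 1 beat
  dotted half = 3 beats
Sum = 2 + 0.5 + 0.5 + 0.5 + 1 + 3
= 7.5 beats


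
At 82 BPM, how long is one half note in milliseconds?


Step by step:
One quarter-note beat = 60000 / BPM = 60000 / 82 ms
Half note = 2 × quarter note
Duration = 2 × 60000 / 82 = 120000 / 82
= 1463.4 ms


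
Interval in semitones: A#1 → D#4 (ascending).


Step by step:
Absolute semitone position = octave×12 + chromatic position
A#1: 1×12 + 10 = 22
D#4: 4×12 + 3 = 51
Difference = 51 - 22 = 29
= 29 semitones


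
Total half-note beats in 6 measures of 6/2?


Solution.
Time signature 6/2: the bottom number 2 means the half note gets one count
The top number 6 means 6 half-note beats per measure
Total = 6 × 6 measures
= 36 half-note beats


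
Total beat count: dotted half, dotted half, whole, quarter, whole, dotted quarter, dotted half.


Solution.
Beat values:
  dotted half = 3 beats
  dotted half = 3 beats
  whole = 4 beats
  quarter = 1 beat
  whole = 4 beats
  dotted quarter = 1.5 beats
  dotted half = 3 beats
Sum = 3 + 3 + 4 + 1 + 4 + 1.5 + 3
= 19.5 beats


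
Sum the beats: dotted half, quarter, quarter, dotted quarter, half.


Solution.
Beat values:
  dotted half = 3 beats
  quarter = 1 beat
  quarter = 1 beat
  dotted quarter = 1.5 beats
  half = 2 beats
Sum = 3 + 1 + 1 + 1.5 + 2
= 8.5 beats


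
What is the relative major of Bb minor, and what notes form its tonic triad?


Working:
The relative major shares the key signature and is a minor 3rd above the minor tonic
A minor 3rd above Bb is Db
→ relative major of Bb minor is Db major
Tonic triad of Db major = root + major 3rd + perfect 5th = Db F Ab
= Db major; triad = Db F Ab


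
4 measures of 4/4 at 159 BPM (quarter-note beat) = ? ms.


Quarter-note beat duration = 60000 / 159 ms
Beats per measure (4/4) = 4
One measure = 4 × 60000 / 159 = 240000 / 159 ms
4 measures = 4 × 240000 / 159 = 960000 / 159
= 6037.7 ms


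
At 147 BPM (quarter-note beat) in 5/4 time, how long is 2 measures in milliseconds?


Step by step:
Quarter-note beat duration = 60000 / 147 ms
Beats per measure (5/4) = 5
One measure = 5 × 60000 / 147 = 300000 / 147 ms
2 measures = 2 × 300000 / 147 = 600000 / 147
= 4081.6 ms


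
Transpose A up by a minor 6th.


Reasoning:
minor 6th: 6 letter names, 8 semitones
Letter: A + 5 → F
Pitch: A + 8 semitones, spelled as an F → F
= F


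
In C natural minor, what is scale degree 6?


Let's work it out.
Natural minor scale pattern: W-H-W-W-H-W-W (2-1-2-2-1-2-2 semitones)
Starting from C:
  C + 2 semitones → D
  D + 1 semitone → Eb
  Eb + 2 semitones → F
  F + 2 semitones → G
  G + 1 semitone → Ab
  Ab + 2 semitones → Bb
  Bb + 2 semitones → C
Scale: C D Eb F G Ab Bb
Degree 6 = Ab


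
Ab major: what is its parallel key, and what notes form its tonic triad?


Solution.
Parallel keys share the same tonic but differ in mode
Ab major → parallel is Ab minor
Tonic triad of Ab minor = Ab Cb Eb
= Ab minor; triad = Ab Cb Eb


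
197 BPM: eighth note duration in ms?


One quarter-note beat = 60000 / BPM = 60000 / 197 ms
Eighth note = 1/2 × quarter note
Duration = 1/2 × 60000 / 197 = 30000 / 197
= 152.3 ms


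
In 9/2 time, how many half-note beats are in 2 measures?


Reasoning:
Time signature 9/2: the bottom number 2 means the half note gets one count
The top number 9 means 9 half-note beats per measure
Total = 9 × 2 measures
= 18 half-note beats


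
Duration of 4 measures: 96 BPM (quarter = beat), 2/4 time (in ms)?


Reasoning:
Quarter-note beat duration = 60000 / 96 ms
Beats per measure (2/4) = 2
One measure = 2 × 60000 / 96 = 120000 / 96 ms
4 measures = 4 × 120000 / 96 = 480000 / 96
= 5000.0 ms


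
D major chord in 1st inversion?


Reasoning:
Root position: D F# A
1st inversion: move root up an octave
Bass note: F#
Notes (bottom to top) = F# A D


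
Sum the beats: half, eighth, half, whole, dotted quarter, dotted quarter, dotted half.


Reasoning:
Beat values:
  half = 2 beats
  eighth = 0.5 beats
  half = 2 beats
  whole = 4 beats
  dotted quarter = 1.5 beats
  dotted quarter = 1.5 beats
  dotted half = 3 beats
Sum = 2 + 0.5 + 2 + 4 + 1.5 + 1.5 + 3
= 14.5 beats


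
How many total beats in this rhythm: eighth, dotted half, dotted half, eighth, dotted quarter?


Beat values:
  eighth = 0.5 beats
  dotted half = 3 beats
  dotted half = 3 beats
  eighth = 0.5 beats
  dotted quarter = 1.5 beats
Sum = 0.5 + 3 + 3 + 0.5 + 1.5
= 8.5 beats


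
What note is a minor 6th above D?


Step by step:
A 6th spans 6 letter names, so from D we land on B
A minor 6th = 8 semitones above D
Spell B at that pitch: Bb
= Bb


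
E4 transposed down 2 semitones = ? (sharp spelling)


E4: chromatic position 4 in octave 4 → absolute = 4×12 + 4 = 52
Transpose down 2: 52 - 2 = 50
50 = 4×12 + 2 → D in octave 4
Result = D4


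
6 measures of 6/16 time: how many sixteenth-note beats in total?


Time signature 6/16: the bottom number 16 means the sixteenth note gets one count
The top number 6 means 6 sixteenth-note beats per measure
Total = 6 × 6 measures
= 36 sixteenth-note beats


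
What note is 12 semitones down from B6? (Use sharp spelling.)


B6: chromatic position 11 in octave 6 → absolute = 6×12 + 11 = 83
Transpose down 12: 83 - 12 = 71
71 = 5×12 + 11 → B in octave 5
Result = B5


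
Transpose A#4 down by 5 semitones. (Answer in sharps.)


A#4: chromatic position 10 in octave 4 → absolute = 4×12 + 10 = 58
Transpose down 5: 58 - 5 = 53
53 = 4×12 + 5 → F in octave 4
Result = F4


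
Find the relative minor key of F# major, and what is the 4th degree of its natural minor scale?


Step by step:
The relative minor shares the major's key signature and starts on its 6th degree
6th degree = a major 6th above the tonic; a major 6th above F# is D#
→ relative minor of F# major is D# minor
D# natural minor scale: D# E# F# G# A# B C#
= D# minor; 4th degree = G#


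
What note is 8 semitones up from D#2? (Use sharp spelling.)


D#2: chromatic position 3 in octave 2 → absolute = 2×12 + 3 = 27
Transpose up 8: 27 + 8 = 35
35 = 2×12 + 11 → B in octave 2
Result = B2


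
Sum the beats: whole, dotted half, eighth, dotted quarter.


Beat values:
  whole = 4 beats
  dotted half = 3 beats
  eighth = 0.5 beats
  dotted quarter = 1.5 beats
Sum = 4 + 3 + 0.5 + 1.5
= 9 beats


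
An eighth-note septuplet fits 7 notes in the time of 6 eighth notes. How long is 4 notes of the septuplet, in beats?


Solution.
Septuplet: 7 notes occupy the space of 6 eighth notes
Space = 6 × 1/2 = 3 beats
Each septuplet note = 3 / 7 = 3/7 beats
4 notes = 4 × 3/7 = 12/7
= 12/7 beats


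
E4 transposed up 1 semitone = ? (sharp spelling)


Step by step:
E4: chromatic position 4 in octave 4 → absolute = 4×12 + 4 = 52
Transpose up 1: 52 + 1 = 53
53 = 4×12 + 5 → F in octave 4
Result = F4


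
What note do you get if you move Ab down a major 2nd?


Let's work it out.
major 2nd: 2 letter names, 2 semitones
Letter: A - 1 → G
Pitch: Ab - 2 semitones, spelled as a G → Gb
= Gb


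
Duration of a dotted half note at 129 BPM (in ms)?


Step by step:
One quarter-note beat = 60000 / BPM = 60000 / 129 ms
Dotted half note = 3 × quarter note
Duration = 3 × 60000 / 129 = 180000 / 129
= 1395.3 ms


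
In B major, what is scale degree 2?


Working:
Major scale pattern: W-W-H-W-W-W-H (2-2-1-2-2-2-1 semitones)
Starting from B:
  B + 2 semitones → C#
  C# + 2 semitones → D#
  D# + 1 semitone → E
  E + 2 semitones → F#
  F# + 2 semitones → G#
  G# + 2 semitones → A#
  A# + 1 semitone → B
Scale: B C# D# E F# G# A#
Degree 2 = C#


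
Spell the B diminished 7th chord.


Diminished 7th chord = root + minor 3rd + diminished 5th + diminished 7th
Seventh chords stack in thirds, so the letter names are B-D-F-A
Root: B
Minor 3rd above B: D
Diminished 5th above B: F
Diminished 7th above B: Ab
Chord = B D F Ab


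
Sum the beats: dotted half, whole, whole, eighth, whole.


Working:
Beat values:
  dotted half = 3 beats
  whole = 4 beats
  whole = 4 beats
  eighth = 0.5 beats
  whole = 4 beats
Sum = 3 + 4 + 4 + 0.5 + 4
= 15.5 beats


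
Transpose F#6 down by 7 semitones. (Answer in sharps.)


Solution.
F#6: chromatic position 6 in octave 6 → absolute = 6×12 + 6 = 78
Transpose down 7: 78 - 7 = 71
71 = 5×12 + 11 → B in octave 5
Result = B5


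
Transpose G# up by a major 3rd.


Let's work it out.
major 3rd: 3 letter names, 4 semitones
Letter: G + 2 → B
Pitch: G# + 4 semitones, spelled as a B → B#
= B#


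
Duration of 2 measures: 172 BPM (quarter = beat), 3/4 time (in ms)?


Step by step:
Quarter-note beat duration = 60000 / 172 ms
Beats per measure (3/4) = 3
One measure = 3 × 60000 / 172 = 180000 / 172 ms
2 measures = 2 × 180000 / 172 = 360000 / 172
= 2093.0 ms


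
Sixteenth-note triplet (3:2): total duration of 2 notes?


Solution.
Triplet: 3 notes occupy the space of 2 sixteenth notes
Space = 2 × 1/4 = 1/2 beats
Each triplet note = 1/2 / 3 = 1/6 beats
2 notes = 2 × 1/6 = 1/3
= 1/3 beats


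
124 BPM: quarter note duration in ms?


One quarter-note beat = 60000 / BPM = 60000 / 124 ms
Duration = 60000 / 124
= 483.9 ms


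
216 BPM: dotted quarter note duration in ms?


Working:
One quarter-note beat = 60000 / BPM = 60000 / 216 ms
Dotted quarter note = 3/2 × quarter note
Duration = 3/2 × 60000 / 216 = 90000 / 216
= 416.7 ms


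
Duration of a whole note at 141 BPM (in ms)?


Solution.
One quarter-note beat = 60000 / BPM = 60000 / 141 ms
Whole note = 4 × quarter note
Duration = 4 × 60000 / 141 = 240000 / 141
= 1702.1 ms


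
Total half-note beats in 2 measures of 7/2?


Time signature 7/2: the bottom number 2 means the half note gets one count
The top number 7 means 7 half-note beats per measure
Total = 7 × 2 measures
= 14 half-note beats


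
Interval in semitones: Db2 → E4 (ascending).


Absolute semitone position = octave×12 + chromatic position
Db2: 2×12 + 1 = 25
E4: 4×12 + 4 = 52
Difference = 52 - 25 = 27
= 27 semitones


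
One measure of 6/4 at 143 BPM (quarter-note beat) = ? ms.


Reasoning:
Quarter-note beat duration = 60000 / 143 ms
Beats per measure (6/4) = 6
One measure = 6 × 60000 / 143 = 360000 / 143 ms
= 2517.5 ms


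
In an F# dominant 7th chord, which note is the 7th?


Reasoning:
Dominant 7th chord = root + major 3rd + perfect 5th + minor 7th
Seventh chords stack in thirds, so the letter names are F-A-C-E
Root: F#
Major 3rd above F#: A#
Perfect 5th above F#: C#
Minor 7th above F#: E
The 7th = E


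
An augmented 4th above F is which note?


Solution.
A 4th spans 4 letter names, so from F we land on B
An augmented 4th = 6 semitones above F
Spell B at that pitch: B
= B


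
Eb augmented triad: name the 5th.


Let's work it out.
Augmented triad = root + major 3rd (4 semitones) + augmented 5th (8 semitones)
A triad on Eb stacks thirds, so the chord tones use letter names E-G-B
Root: Eb
Major 3rd above Eb: G
Augmented 5th above Eb: B
The 5th = B


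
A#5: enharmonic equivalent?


Working:
Enharmonic notes sound the same pitch but are spelled with different letter names
A# and Bb name the same pitch class
= Bb5


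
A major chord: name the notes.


Solution.
Major triad = root + major 3rd (4 semitones) + perfect 5th (7 semitones)
A triad on A stacks thirds, so the chord tones use letter names A-C-E
Root: A
Major 3rd above A: C#
Perfect 5th above A: E
Chord = A C# E


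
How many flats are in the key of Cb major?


Flat major keys: C(0), F(1), Bb(2), Eb(3), Ab(4), Db(5), Gb(6), Cb(7)
Cb major has 7 flats
Order of flats: Bb Eb Ab Db Gb Cb Fb → first 7: Bb, Eb, Ab, Db, Gb, Cb, Fb
= 7 flats


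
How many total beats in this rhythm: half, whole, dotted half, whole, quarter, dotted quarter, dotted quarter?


Beat values:
  half = 2 beats
  whole = 4 beats
  dotted half = 3 beats
  whole = 4 beats
  quarter = 1 beat
  dotted quarter = 1.5 beats
  dotted quarter = 1.5 beats
Sum = 2 + 4 + 3 + 4 + 1 + 1.5 + 1.5
= 17 beats


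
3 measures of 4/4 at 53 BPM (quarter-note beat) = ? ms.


Quarter-note beat duration = 60000 / 53 ms
Beats per measure (4/4) = 4
One measure = 4 × 60000 / 53 = 240000 / 53 ms
3 measures = 3 × 240000 / 53 = 720000 / 53
= 13584.9 ms


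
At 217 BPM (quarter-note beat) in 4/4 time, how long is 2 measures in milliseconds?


Let's work it out.
Quarter-note beat duration = 60000 / 217 ms
Beats per measure (4/4) = 4
One measure = 4 × 60000 / 217 = 240000 / 217 ms
2 measures = 2 × 240000 / 217 = 480000 / 217
= 2212.0 ms


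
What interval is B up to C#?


Let's work it out.
Letter names: B → C spans 2 letter names → a 2nd
Semitones: B → C# = 2 half-steps
A 2nd of 2 semitones is a major 2nd
= major 2nd


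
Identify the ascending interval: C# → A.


Working:
Letter names: C → A spans 6 letter names → a 6th
Semitones: C# → A = 8 half-steps
A 6th of 8 semitones is a minor 6th
= minor 6th


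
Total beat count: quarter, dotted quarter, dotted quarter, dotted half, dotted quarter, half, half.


Working:
Beat values:
  quarter = 1 beat
  dotted quarter = 1.5 beats
  dotted quarter = 1.5 beats
  dotted half = 3 beats
  dotted quarter = 1.5 beats
  half = 2 beats
  half = 2 beats
Sum = 1 + 1.5 + 1.5 + 3 + 1.5 + 2 + 2
= 12.5 beats


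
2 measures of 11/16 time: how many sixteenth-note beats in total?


Let's work it out.
Time signature 11/16: the bottom number 16 means the sixteenth note gets one count
The top number 11 means 11 sixteenth-note beats per measure
Total = 11 × 2 measures
= 22 sixteenth-note beats


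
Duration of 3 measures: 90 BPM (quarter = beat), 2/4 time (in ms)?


Reasoning:
Quarter-note beat duration = 60000 / 90 ms
Beats per measure (2/4) = 2
One measure = 2 × 60000 / 90 = 120000 / 90 ms
3 measures = 3 × 120000 / 90 = 360000 / 90
= 4000.0 ms


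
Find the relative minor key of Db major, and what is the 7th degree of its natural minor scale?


Solution.
The relative minor shares the major's key signature and starts on its 6th degree
6th degree = a major 6th above the tonic; a major 6th above Db is Bb
→ relative minor of Db major is Bb minor
Bb natural minor scale: Bb C Db Eb F Gb Ab
= Bb minor; 7th degree = Ab


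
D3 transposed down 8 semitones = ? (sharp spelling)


Solution.
D3: chromatic position 2 in octave 3 → absolute = 3×12 + 2 = 38
Transpose down 8: 38 - 8 = 30
30 = 2×12 + 6 → F# in octave 2
Result = F#2


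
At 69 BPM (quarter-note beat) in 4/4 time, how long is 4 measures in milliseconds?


Step by step:
Quarter-note beat duration = 60000 / 69 ms
Beats per measure (4/4) = 4
One measure = 4 × 60000 / 69 = 240000 / 69 ms
4 measures = 4 × 240000 / 69 = 960000 / 69
= 13913.0 ms


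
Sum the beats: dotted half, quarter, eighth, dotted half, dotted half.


Step by step:
Beat values:
  dotted half = 3 beats
  quarter = 1 beat
  eighth = 0.5 beats
  dotted half = 3 beats
  dotted half = 3 beats
Sum = 3 + 1 + 0.5 + 3 + 3
= 10.5 beats


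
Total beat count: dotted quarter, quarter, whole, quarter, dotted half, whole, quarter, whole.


Beat values:
  dotted quarter = 1.5 beats
  quarter = 1 beat
  whole = 4 beats
  quarter = 1 beat
  dotted half = 3 beats
  whole = 4 beats
  quarter = 1 beat
  whole = 4 beats
Sum = 1.5 + 1 + 4 + 1 + 3 + 4 + 1 + 4
= 19.5 beats


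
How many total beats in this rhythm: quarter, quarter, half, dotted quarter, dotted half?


Beat values:
  quarter = 1 beat
  quarter = 1 beat
  half = 2 beats
  dotted quarter = 1.5 beats
  dotted half = 3 beats
Sum = 1 + 1 + 2 + 1.5 + 3
= 8.5 beats


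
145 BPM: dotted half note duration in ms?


Let's work it out.
One quarter-note beat = 60000 / BPM = 60000 / 145 ms
Dotted half note = 3 × quarter note
Duration = 3 × 60000 / 145 = 180000 / 145
= 1241.4 ms


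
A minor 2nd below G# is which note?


Solution.
A 2nd spans 2 letter names, so from G we land on F
A minor 2nd = 1 semitone below G#
Spell F at that pitch: F##
= F##


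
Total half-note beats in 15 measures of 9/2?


Step by step:
Time signature 9/2: the bottom number 2 means the half note gets one count
The top number 9 means 9 half-note beats per measure
Total = 9 × 15 measures
= 135 half-note beats


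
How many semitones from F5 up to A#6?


Working:
Absolute semitone position = octave×12 + chromatic position
F5: 5×12 + 5 = 65
A#6: 6×12 + 10 = 82
Difference = 82 - 65 = 17
= 17 semitones


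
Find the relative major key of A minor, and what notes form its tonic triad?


The relative major shares the key signature and is a minor 3rd above the minor tonic
A minor 3rd above A is C
→ relative major of A minor is C major
Tonic triad of C major = root + major 3rd + perfect 5th = C E G
= C major; triad = C E G
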